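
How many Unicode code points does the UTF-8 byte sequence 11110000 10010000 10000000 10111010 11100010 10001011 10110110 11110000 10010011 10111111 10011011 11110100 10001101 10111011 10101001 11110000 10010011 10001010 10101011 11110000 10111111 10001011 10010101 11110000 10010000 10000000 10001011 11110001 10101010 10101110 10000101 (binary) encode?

8

Byte at offset 0: 0xF0 = 11110000 → 4-byte char (#1). Advance 4.
Byte at offset 4: 0xE2 = 11100010 → 3-byte char (#2). Advance 3.
Byte at offset 7: 0xF0 = 11110000 → 4-byte char (#3). Advance 4.
Byte at offset 11: 0xF4 = 11110100 → 4-byte char (#4). Advance 4.
Byte at offset 15: 0xF0 = 11110000 → 4-byte char (#5). Advance 4.
Byte at offset 19: 0xF0 = 11110000 → 4-byte char (#6). Advance 4.
Byte at offset 23: 0xF0 = 11110000 → 4-byte char (#7). Advance 4.
Byte at offset 27: 0xF1 = 11110001 → 4-byte char (#8). Advance 4.
Reached end at offset 31 after 8 code points.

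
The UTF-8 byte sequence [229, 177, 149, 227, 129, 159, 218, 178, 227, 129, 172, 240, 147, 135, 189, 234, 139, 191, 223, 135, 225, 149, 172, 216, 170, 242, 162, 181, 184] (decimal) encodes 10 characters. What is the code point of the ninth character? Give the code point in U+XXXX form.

U+062A

Offset 0: leading byte 0xE5 = 11100101 → 3-byte char #1 = E5 B1 95.
Offset 3: leading byte 0xE3 = 11100011 → 3-byte char #2 = E3 81 9F.
Offset 6: leading byte 0xDA = 11011010 → 2-byte char #3 = DA B2.
Offset 8: leading byte 0xE3 = 11100011 → 3-byte char #4 = E3 81 AC.
Offset 11: leading byte 0xF0 = 11110000 → 4-byte char #5 = F0 93 87 BD.
Offset 15: leading byte 0xEA = 11101010 → 3-byte char #6 = EA 8B BF.
Offset 18: leading byte 0xDF = 11011111 → 2-byte char #7 = DF 87.
Offset 20: leading byte 0xE1 = 11100001 → 3-byte char #8 = E1 95 AC.
Offset 23: leading byte 0xD8 = 11011000 → 2-byte char #9 = D8 AA.
Leading byte 0xD8 = 11011000 matches 110xxxxx → 2-byte sequence.
Byte 1: 0xD8 = 11011000, payload 11000 (5 bits).
Byte 2: 0xAA = 10101010 (10xxxxxx ✓), payload 101010.
Concatenate: 11000101010 = 0x62A (11 bits → U+062A).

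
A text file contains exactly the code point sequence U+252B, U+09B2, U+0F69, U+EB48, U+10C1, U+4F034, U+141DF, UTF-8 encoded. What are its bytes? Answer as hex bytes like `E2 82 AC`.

E2 94 AB E0 A6 B2 E0 BD A9 EE AD 88 E1 83 81 F1 8F 80 B4 F0 94 87 9F

U+252B: 3-byte form → E2 94 AB.
U+09B2: 3-byte form → E0 A6 B2.
U+0F69: 3-byte form → E0 BD A9.
U+EB48: 3-byte form → EE AD 88.
U+10C1: 3-byte form → E1 83 81.
U+4F034: 4-byte form → F1 8F 80 B4.
U+141DF: 4-byte form → F0 94 87 9F.
Concatenated (23 bytes): E2 94 AB E0 A6 B2 E0 BD A9 EE AD 88 E1 83 81 F1 8F 80 B4 F0 94 87 9F.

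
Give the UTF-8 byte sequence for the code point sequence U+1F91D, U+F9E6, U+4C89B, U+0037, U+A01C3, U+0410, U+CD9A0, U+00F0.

F0 9F A4 9D EF A7 A6 F1 8C A2 9B 37 F2 A0 87 83 D0 90 F3 8D A6 A0 C3 B0

U+1F91D: 4-byte form → F0 9F A4 9D.
U+F9E6: 3-byte form → EF A7 A6.
U+4C89B: 4-byte form → F1 8C A2 9B.
U+0037: 1-byte form → 37.
U+A01C3: 4-byte form → F2 A0 87 83.
U+0410: 2-byte form → D0 90.
U+CD9A0: 4-byte form → F3 8D A6 A0.
U+00F0: 2-byte form → C3 B0.
Concatenated (24 bytes): F0 9F A4 9D EF A7 A6 F1 8C A2 9B 37 F2 A0 87 83 D0 90 F3 8D A6 A0 C3 B0.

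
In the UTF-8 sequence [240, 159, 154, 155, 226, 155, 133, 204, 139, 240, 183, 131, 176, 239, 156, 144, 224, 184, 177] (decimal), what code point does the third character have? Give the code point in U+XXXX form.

Offset 0: leading byte 0xF0 = 11110000 → 4-byte char #1 = F0 9F 9A 9B.
Offset 4: leading byte 0xE2 = 11100010 → 3-byte char #2 = E2 9B 85.
Offset 7: leading byte 0xCC = 11001100 → 2-byte char #3 = CC 8B.
Leading byte 0xCC = 11001100 matches 110xxxxx → 2-byte sequence.
Byte 1: 0xCC = 11001100, payload 01100 (5 bits).
Byte 2: 0x8B = 10001011 (10xxxxxx ✓), payload 001011.
Concatenate: 01100001011 = 0x30B (11 bits → U+030B).

U+030B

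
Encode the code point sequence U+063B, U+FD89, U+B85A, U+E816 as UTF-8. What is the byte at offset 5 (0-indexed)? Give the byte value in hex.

U+063B → 2-byte form D8 BB at offsets 0–1.
U+FD89 → 3-byte form EF B6 89 at offsets 2–4.
U+B85A → 3-byte form EB A1 9A at offsets 5–7.
Offset 5 falls in char 3's range; it's byte 1 of EB A1 9A = 0xEB.

0xEB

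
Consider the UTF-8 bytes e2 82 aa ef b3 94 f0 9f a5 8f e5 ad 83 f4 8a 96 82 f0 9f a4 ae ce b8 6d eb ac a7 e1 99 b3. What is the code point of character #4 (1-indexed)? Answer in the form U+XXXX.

U+5B43

Offset 0: leading byte 0xE2 = 11100010 → 3-byte char #1 = E2 82 AA.
Offset 3: leading byte 0xEF = 11101111 → 3-byte char #2 = EF B3 94.
Offset 6: leading byte 0xF0 = 11110000 → 4-byte char #3 = F0 9F A5 8F.
Offset 10: leading byte 0xE5 = 11100101 → 3-byte char #4 = E5 AD 83.
Leading byte 0xE5 = 11100101 matches 1110xxxx → 3-byte sequence.
Byte 1: 0xE5 = 11100101, payload 0101 (4 bits).
Byte 2: 0xAD = 10101101 (10xxxxxx ✓), payload 101101.
Byte 3: 0x83 = 10000011 (10xxxxxx ✓), payload 000011.
Concatenate: 0101101101000011 = 0x5B43 (16 bits → U+5B43).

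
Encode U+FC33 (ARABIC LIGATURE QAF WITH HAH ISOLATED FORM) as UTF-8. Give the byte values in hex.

EF B0 B3

U+FC33 = 0xFC33 = 64563 decimal. In range U+0800–U+FFFF → 3-byte form: 1110xxxx 10xxxxxx 10xxxxxx.
Binary (16 bits): 1111110000110011.
Split 4+6+6: 1111 | 110000 | 110011.
Byte 1: 11101111 = 0xEF.
Byte 2: 10110000 = 0xB0.
Byte 3: 10110011 = 0xB3.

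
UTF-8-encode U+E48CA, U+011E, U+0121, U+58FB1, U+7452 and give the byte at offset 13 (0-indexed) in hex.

0x91

U+E48CA → 4-byte form F3 A4 A3 8A at offsets 0–3.
U+011E → 2-byte form C4 9E at offsets 4–5.
U+0121 → 2-byte form C4 A1 at offsets 6–7.
U+58FB1 → 4-byte form F1 98 BE B1 at offsets 8–11.
U+7452 → 3-byte form E7 91 92 at offsets 12–14.
Offset 13 falls in char 5's range; it's byte 2 of E7 91 92 = 0x91.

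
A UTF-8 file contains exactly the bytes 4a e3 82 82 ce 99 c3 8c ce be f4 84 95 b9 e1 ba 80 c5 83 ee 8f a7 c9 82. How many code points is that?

10

Byte at offset 0: 0x4A = 01001010 → 1-byte char (#1). Advance 1.
Byte at offset 1: 0xE3 = 11100011 → 3-byte char (#2). Advance 3.
Byte at offset 4: 0xCE = 11001110 → 2-byte char (#3). Advance 2.
Byte at offset 6: 0xC3 = 11000011 → 2-byte char (#4). Advance 2.
Byte at offset 8: 0xCE = 11001110 → 2-byte char (#5). Advance 2.
Byte at offset 10: 0xF4 = 11110100 → 4-byte char (#6). Advance 4.
Byte at offset 14: 0xE1 = 11100001 → 3-byte char (#7). Advance 3.
Byte at offset 17: 0xC5 = 11000101 → 2-byte char (#8). Advance 2.
Byte at offset 19: 0xEE = 11101110 → 3-byte char (#9). Advance 3.
Byte at offset 22: 0xC9 = 11001001 → 2-byte char (#10). Advance 2.
Reached end at offset 24 after 10 code points.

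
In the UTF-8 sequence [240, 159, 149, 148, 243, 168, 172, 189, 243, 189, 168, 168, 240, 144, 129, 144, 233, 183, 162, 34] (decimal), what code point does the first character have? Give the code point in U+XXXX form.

Offset 0: leading byte 0xF0 = 11110000 → 4-byte char #1 = F0 9F 95 94.
Leading byte 0xF0 = 11110000 matches 11110xxx → 4-byte sequence.
Byte 1: 0xF0 = 11110000, payload 000 (3 bits).
Byte 2: 0x9F = 10011111 (10xxxxxx ✓), payload 011111.
Byte 3: 0x95 = 10010101 (10xxxxxx ✓), payload 010101.
Byte 4: 0x94 = 10010100 (10xxxxxx ✓), payload 010100.
Concatenate: 000011111010101010100 = 0x1F554 (21 bits → U+1F554).

U+1F554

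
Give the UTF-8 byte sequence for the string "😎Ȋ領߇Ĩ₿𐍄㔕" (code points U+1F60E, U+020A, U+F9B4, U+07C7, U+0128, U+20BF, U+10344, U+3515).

F0 9F 98 8E C8 8A EF A6 B4 DF 87 C4 A8 E2 82 BF F0 90 8D 84 E3 94 95

U+1F60E: 4-byte form → F0 9F 98 8E.
U+020A: 2-byte form → C8 8A.
U+F9B4: 3-byte form → EF A6 B4.
U+07C7: 2-byte form → DF 87.
U+0128: 2-byte form → C4 A8.
U+20BF: 3-byte form → E2 82 BF.
U+10344: 4-byte form → F0 90 8D 84.
U+3515: 3-byte form → E3 94 95.
Concatenated (23 bytes): F0 9F 98 8E C8 8A EF A6 B4 DF 87 C4 A8 E2 82 BF F0 90 8D 84 E3 94 95.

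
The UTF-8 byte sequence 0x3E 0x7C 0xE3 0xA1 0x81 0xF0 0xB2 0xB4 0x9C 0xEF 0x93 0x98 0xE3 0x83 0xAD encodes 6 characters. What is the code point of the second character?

Offset 0: leading byte 0x3E = 00111110 → 1-byte char #1 = 3E.
Offset 1: leading byte 0x7C = 01111100 → 1-byte char #2 = 7C.
Leading byte 0x7C = 01111100 matches 0xxxxxxx → 1-byte sequence.
Byte 1: 0x7C = 01111100, payload 1111100 (7 bits).
Concatenate: 1111100 = 0x7C (7 bits → U+007C).

U+007C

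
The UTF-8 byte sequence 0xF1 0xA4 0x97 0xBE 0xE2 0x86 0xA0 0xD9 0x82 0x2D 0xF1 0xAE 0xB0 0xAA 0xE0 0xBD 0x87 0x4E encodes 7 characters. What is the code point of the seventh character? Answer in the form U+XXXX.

Offset 0: leading byte 0xF1 = 11110001 → 4-byte char #1 = F1 A4 97 BE.
Offset 4: leading byte 0xE2 = 11100010 → 3-byte char #2 = E2 86 A0.
Offset 7: leading byte 0xD9 = 11011001 → 2-byte char #3 = D9 82.
Offset 9: leading byte 0x2D = 00101101 → 1-byte char #4 = 2D.
Offset 10: leading byte 0xF1 = 11110001 → 4-byte char #5 = F1 AE B0 AA.
Offset 14: leading byte 0xE0 = 11100000 → 3-byte char #6 = E0 BD 87.
Offset 17: leading byte 0x4E = 01001110 → 1-byte char #7 = 4E.
Leading byte 0x4E = 01001110 matches 0xxxxxxx → 1-byte sequence.
Byte 1: 0x4E = 01001110, payload 1001110 (7 bits).
Concatenate: 1001110 = 0x4E (7 bits → U+004E).

U+004E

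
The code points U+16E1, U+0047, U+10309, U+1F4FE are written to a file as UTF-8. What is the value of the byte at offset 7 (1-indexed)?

1-indexed offset 7 is 0-indexed offset 6.
U+16E1 → 3-byte form E1 9B A1 at offsets 0–2.
U+0047 → 1-byte form 47 at offsets 3–3.
U+10309 → 4-byte form F0 90 8C 89 at offsets 4–7.
Offset 6 falls in char 3's range; it's byte 3 of F0 90 8C 89 = 0x8C.

0x8C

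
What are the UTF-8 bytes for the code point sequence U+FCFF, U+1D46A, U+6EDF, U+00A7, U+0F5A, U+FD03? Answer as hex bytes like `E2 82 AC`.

U+FCFF: 3-byte form → EF B3 BF.
U+1D46A: 4-byte form → F0 9D 91 AA.
U+6EDF: 3-byte form → E6 BB 9F.
U+00A7: 2-byte form → C2 A7.
U+0F5A: 3-byte form → E0 BD 9A.
U+FD03: 3-byte form → EF B4 83.
Concatenated (18 bytes): EF B3 BF F0 9D 91 AA E6 BB 9F C2 A7 E0 BD 9A EF B4 83.

EF B3 BF F0 9D 91 AA E6 BB 9F C2 A7 E0 BD 9A EF B4 83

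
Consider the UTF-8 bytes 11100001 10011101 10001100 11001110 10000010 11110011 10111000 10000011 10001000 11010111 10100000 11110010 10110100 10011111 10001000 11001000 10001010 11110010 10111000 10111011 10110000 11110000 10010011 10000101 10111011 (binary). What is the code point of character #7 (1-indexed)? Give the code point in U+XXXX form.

Offset 0: leading byte 0xE1 = 11100001 → 3-byte char #1 = E1 9D 8C.
Offset 3: leading byte 0xCE = 11001110 → 2-byte char #2 = CE 82.
Offset 5: leading byte 0xF3 = 11110011 → 4-byte char #3 = F3 B8 83 88.
Offset 9: leading byte 0xD7 = 11010111 → 2-byte char #4 = D7 A0.
Offset 11: leading byte 0xF2 = 11110010 → 4-byte char #5 = F2 B4 9F 88.
Offset 15: leading byte 0xC8 = 11001000 → 2-byte char #6 = C8 8A.
Offset 17: leading byte 0xF2 = 11110010 → 4-byte char #7 = F2 B8 BB B0.
Leading byte 0xF2 = 11110010 matches 11110xxx → 4-byte sequence.
Byte 1: 0xF2 = 11110010, payload 010 (3 bits).
Byte 2: 0xB8 = 10111000 (10xxxxxx ✓), payload 111000.
Byte 3: 0xBB = 10111011 (10xxxxxx ✓), payload 111011.
Byte 4: 0xB0 = 10110000 (10xxxxxx ✓), payload 110000.
Concatenate: 010111000111011110000 = 0xB8EF0 (21 bits → U+B8EF0).

U+B8EF0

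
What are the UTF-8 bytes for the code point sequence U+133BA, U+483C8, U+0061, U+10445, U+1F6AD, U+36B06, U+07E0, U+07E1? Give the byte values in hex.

F0 93 8E BA F1 88 8F 88 61 F0 90 91 85 F0 9F 9A AD F0 B6 AC 86 DF A0 DF A1

U+133BA: 4-byte form → F0 93 8E BA.
U+483C8: 4-byte form → F1 88 8F 88.
U+0061: 1-byte form → 61.
U+10445: 4-byte form → F0 90 91 85.
U+1F6AD: 4-byte form → F0 9F 9A AD.
U+36B06: 4-byte form → F0 B6 AC 86.
U+07E0: 2-byte form → DF A0.
U+07E1: 2-byte form → DF A1.
Concatenated (25 bytes): F0 93 8E BA F1 88 8F 88 61 F0 90 91 85 F0 9F 9A AD F0 B6 AC 86 DF A0 DF A1.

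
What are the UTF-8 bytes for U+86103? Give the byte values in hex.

U+86103 = 0x86103 = 549123 decimal. In range U+10000–U+10FFFF → 4-byte form: 11110xxx 10xxxxxx 10xxxxxx 10xxxxxx.
Binary (21 bits): 010000110000100000011.
Split 3+6+6+6: 010 | 000110 | 000100 | 000011.
Byte 1: 11110010 = 0xF2.
Byte 2: 10000110 = 0x86.
Byte 3: 10000100 = 0x84.
Byte 4: 10000011 = 0x83.

F2 86 84 83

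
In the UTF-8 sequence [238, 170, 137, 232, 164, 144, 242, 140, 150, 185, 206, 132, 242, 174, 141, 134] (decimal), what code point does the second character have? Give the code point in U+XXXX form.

Offset 0: leading byte 0xEE = 11101110 → 3-byte char #1 = EE AA 89.
Offset 3: leading byte 0xE8 = 11101000 → 3-byte char #2 = E8 A4 90.
Leading byte 0xE8 = 11101000 matches 1110xxxx → 3-byte sequence.
Byte 1: 0xE8 = 11101000, payload 1000 (4 bits).
Byte 2: 0xA4 = 10100100 (10xxxxxx ✓), payload 100100.
Byte 3: 0x90 = 10010000 (10xxxxxx ✓), payload 010000.
Concatenate: 1000100100010000 = 0x8910 (16 bits → U+8910).

U+8910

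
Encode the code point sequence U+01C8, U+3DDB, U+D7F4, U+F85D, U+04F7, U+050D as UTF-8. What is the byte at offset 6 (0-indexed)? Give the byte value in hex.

U+01C8 → 2-byte form C7 88 at offsets 0–1.
U+3DDB → 3-byte form E3 B7 9B at offsets 2–4.
U+D7F4 → 3-byte form ED 9F B4 at offsets 5–7.
Offset 6 falls in char 3's range; it's byte 2 of ED 9F B4 = 0x9F.

0x9F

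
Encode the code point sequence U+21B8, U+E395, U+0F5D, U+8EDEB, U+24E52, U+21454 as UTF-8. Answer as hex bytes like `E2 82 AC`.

U+21B8: 3-byte form → E2 86 B8.
U+E395: 3-byte form → EE 8E 95.
U+0F5D: 3-byte form → E0 BD 9D.
U+8EDEB: 4-byte form → F2 8E B7 AB.
U+24E52: 4-byte form → F0 A4 B9 92.
U+21454: 4-byte form → F0 A1 91 94.
Concatenated (21 bytes): E2 86 B8 EE 8E 95 E0 BD 9D F2 8E B7 AB F0 A4 B9 92 F0 A1 91 94.

E2 86 B8 EE 8E 95 E0 BD 9D F2 8E B7 AB F0 A4 B9 92 F0 A1 91 94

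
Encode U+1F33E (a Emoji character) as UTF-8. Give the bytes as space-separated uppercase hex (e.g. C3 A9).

U+1F33E = 0x1F33E = 127806 decimal. In range U+10000–U+10FFFF → 4-byte form: 11110xxx 10xxxxxx 10xxxxxx 10xxxxxx.
Binary (21 bits): 000011111001100111110.
Split 3+6+6+6: 000 | 011111 | 001100 | 111110.
Byte 1: 11110000 = 0xF0.
Byte 2: 10011111 = 0x9F.
Byte 3: 10001100 = 0x8C.
Byte 4: 10111110 = 0xBE.

F0 9F 8C BE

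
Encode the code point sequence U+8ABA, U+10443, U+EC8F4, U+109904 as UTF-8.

U+8ABA: 3-byte form → E8 AA BA.
U+10443: 4-byte form → F0 90 91 83.
U+EC8F4: 4-byte form → F3 AC A3 B4.
U+109904: 4-byte form → F4 89 A4 84.
Concatenated (15 bytes): E8 AA BA F0 90 91 83 F3 AC A3 B4 F4 89 A4 84.

E8 AA BA F0 90 91 83 F3 AC A3 B4 F4 89 A4 84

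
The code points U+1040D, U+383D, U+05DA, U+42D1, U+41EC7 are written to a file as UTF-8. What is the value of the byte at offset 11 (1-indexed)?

1-indexed offset 11 is 0-indexed offset 10.
U+1040D → 4-byte form F0 90 90 8D at offsets 0–3.
U+383D → 3-byte form E3 A0 BD at offsets 4–6.
U+05DA → 2-byte form D7 9A at offsets 7–8.
U+42D1 → 3-byte form E4 8B 91 at offsets 9–11.
Offset 10 falls in char 4's range; it's byte 2 of E4 8B 91 = 0x8B.

0x8B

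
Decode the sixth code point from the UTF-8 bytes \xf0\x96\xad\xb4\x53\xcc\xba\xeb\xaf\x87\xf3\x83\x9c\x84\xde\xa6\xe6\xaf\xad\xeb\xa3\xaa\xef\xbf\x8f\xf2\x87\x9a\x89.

Offset 0: leading byte 0xF0 = 11110000 → 4-byte char #1 = F0 96 AD B4.
Offset 4: leading byte 0x53 = 01010011 → 1-byte char #2 = 53.
Offset 5: leading byte 0xCC = 11001100 → 2-byte char #3 = CC BA.
Offset 7: leading byte 0xEB = 11101011 → 3-byte char #4 = EB AF 87.
Offset 10: leading byte 0xF3 = 11110011 → 4-byte char #5 = F3 83 9C 84.
Offset 14: leading byte 0xDE = 11011110 → 2-byte char #6 = DE A6.
Leading byte 0xDE = 11011110 matches 110xxxxx → 2-byte sequence.
Byte 1: 0xDE = 11011110, payload 11110 (5 bits).
Byte 2: 0xA6 = 10100110 (10xxxxxx ✓), payload 100110.
Concatenate: 11110100110 = 0x7A6 (11 bits → U+07A6).

U+07A6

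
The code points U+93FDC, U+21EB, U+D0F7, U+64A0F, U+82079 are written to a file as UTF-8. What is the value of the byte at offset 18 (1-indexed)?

1-indexed offset 18 is 0-indexed offset 17.
U+93FDC → 4-byte form F2 93 BF 9C at offsets 0–3.
U+21EB → 3-byte form E2 87 AB at offsets 4–6.
U+D0F7 → 3-byte form ED 83 B7 at offsets 7–9.
U+64A0F → 4-byte form F1 A4 A8 8F at offsets 10–13.
U+82079 → 4-byte form F2 82 81 B9 at offsets 14–17.
Offset 17 falls in char 5's range; it's byte 4 of F2 82 81 B9 = 0xB9.

0xB9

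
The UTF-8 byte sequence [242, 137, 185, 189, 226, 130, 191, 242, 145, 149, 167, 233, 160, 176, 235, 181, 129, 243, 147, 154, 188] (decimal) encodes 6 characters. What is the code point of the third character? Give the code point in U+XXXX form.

Offset 0: leading byte 0xF2 = 11110010 → 4-byte char #1 = F2 89 B9 BD.
Offset 4: leading byte 0xE2 = 11100010 → 3-byte char #2 = E2 82 BF.
Offset 7: leading byte 0xF2 = 11110010 → 4-byte char #3 = F2 91 95 A7.
Leading byte 0xF2 = 11110010 matches 11110xxx → 4-byte sequence.
Byte 1: 0xF2 = 11110010, payload 010 (3 bits).
Byte 2: 0x91 = 10010001 (10xxxxxx ✓), payload 010001.
Byte 3: 0x95 = 10010101 (10xxxxxx ✓), payload 010101.
Byte 4: 0xA7 = 10100111 (10xxxxxx ✓), payload 100111.
Concatenate: 010010001010101100111 = 0x91567 (21 bits → U+91567).

U+91567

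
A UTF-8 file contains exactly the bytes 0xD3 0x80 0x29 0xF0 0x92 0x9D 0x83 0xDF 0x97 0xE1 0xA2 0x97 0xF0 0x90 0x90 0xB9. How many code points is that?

Byte at offset 0: 0xD3 = 11010011 → 2-byte char (#1). Advance 2.
Byte at offset 2: 0x29 = 00101001 → 1-byte char (#2). Advance 1.
Byte at offset 3: 0xF0 = 11110000 → 4-byte char (#3). Advance 4.
Byte at offset 7: 0xDF = 11011111 → 2-byte char (#4). Advance 2.
Byte at offset 9: 0xE1 = 11100001 → 3-byte char (#5). Advance 3.
Byte at offset 12: 0xF0 = 11110000 → 4-byte char (#6). Advance 4.
Reached end at offset 16 after 6 code points.

6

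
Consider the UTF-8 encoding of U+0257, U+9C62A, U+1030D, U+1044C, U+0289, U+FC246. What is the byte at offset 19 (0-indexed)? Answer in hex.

U+0257 → 2-byte form C9 97 at offsets 0–1.
U+9C62A → 4-byte form F2 9C 98 AA at offsets 2–5.
U+1030D → 4-byte form F0 90 8C 8D at offsets 6–9.
U+1044C → 4-byte form F0 90 91 8C at offsets 10–13.
U+0289 → 2-byte form CA 89 at offsets 14–15.
U+FC246 → 4-byte form F3 BC 89 86 at offsets 16–19.
Offset 19 falls in char 6's range; it's byte 4 of F3 BC 89 86 = 0x86.

0x86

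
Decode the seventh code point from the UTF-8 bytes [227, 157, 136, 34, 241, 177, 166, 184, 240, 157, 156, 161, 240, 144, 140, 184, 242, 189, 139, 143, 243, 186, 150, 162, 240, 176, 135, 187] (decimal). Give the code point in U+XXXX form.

U+FA5A2

Offset 0: leading byte 0xE3 = 11100011 → 3-byte char #1 = E3 9D 88.
Offset 3: leading byte 0x22 = 00100010 → 1-byte char #2 = 22.
Offset 4: leading byte 0xF1 = 11110001 → 4-byte char #3 = F1 B1 A6 B8.
Offset 8: leading byte 0xF0 = 11110000 → 4-byte char #4 = F0 9D 9C A1.
Offset 12: leading byte 0xF0 = 11110000 → 4-byte char #5 = F0 90 8C B8.
Offset 16: leading byte 0xF2 = 11110010 → 4-byte char #6 = F2 BD 8B 8F.
Offset 20: leading byte 0xF3 = 11110011 → 4-byte char #7 = F3 BA 96 A2.
Leading byte 0xF3 = 11110011 matches 11110xxx → 4-byte sequence.
Byte 1: 0xF3 = 11110011, payload 011 (3 bits).
Byte 2: 0xBA = 10111010 (10xxxxxx ✓), payload 111010.
Byte 3: 0x96 = 10010110 (10xxxxxx ✓), payload 010110.
Byte 4: 0xA2 = 10100010 (10xxxxxx ✓), payload 100010.
Concatenate: 011111010010110100010 = 0xFA5A2 (21 bits → U+FA5A2).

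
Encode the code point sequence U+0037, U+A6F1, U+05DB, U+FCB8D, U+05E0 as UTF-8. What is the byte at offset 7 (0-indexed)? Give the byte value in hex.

U+0037 → 1-byte form 37 at offsets 0–0.
U+A6F1 → 3-byte form EA 9B B1 at offsets 1–3.
U+05DB → 2-byte form D7 9B at offsets 4–5.
U+FCB8D → 4-byte form F3 BC AE 8D at offsets 6–9.
Offset 7 falls in char 4's range; it's byte 2 of F3 BC AE 8D = 0xBC.

0xBC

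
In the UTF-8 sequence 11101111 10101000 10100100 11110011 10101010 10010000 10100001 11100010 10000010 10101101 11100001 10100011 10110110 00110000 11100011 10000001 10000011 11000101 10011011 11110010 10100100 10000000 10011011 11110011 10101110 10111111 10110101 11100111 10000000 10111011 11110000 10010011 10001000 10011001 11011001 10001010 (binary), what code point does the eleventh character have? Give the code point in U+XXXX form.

U+13219

Offset 0: leading byte 0xEF = 11101111 → 3-byte char #1 = EF A8 A4.
Offset 3: leading byte 0xF3 = 11110011 → 4-byte char #2 = F3 AA 90 A1.
Offset 7: leading byte 0xE2 = 11100010 → 3-byte char #3 = E2 82 AD.
Offset 10: leading byte 0xE1 = 11100001 → 3-byte char #4 = E1 A3 B6.
Offset 13: leading byte 0x30 = 00110000 → 1-byte char #5 = 30.
Offset 14: leading byte 0xE3 = 11100011 → 3-byte char #6 = E3 81 83.
Offset 17: leading byte 0xC5 = 11000101 → 2-byte char #7 = C5 9B.
Offset 19: leading byte 0xF2 = 11110010 → 4-byte char #8 = F2 A4 80 9B.
Offset 23: leading byte 0xF3 = 11110011 → 4-byte char #9 = F3 AE BF B5.
Offset 27: leading byte 0xE7 = 11100111 → 3-byte char #10 = E7 80 BB.
Offset 30: leading byte 0xF0 = 11110000 → 4-byte char #11 = F0 93 88 99.
Leading byte 0xF0 = 11110000 matches 11110xxx → 4-byte sequence.
Byte 1: 0xF0 = 11110000, payload 000 (3 bits).
Byte 2: 0x93 = 10010011 (10xxxxxx ✓), payload 010011.
Byte 3: 0x88 = 10001000 (10xxxxxx ✓), payload 001000.
Byte 4: 0x99 = 10011001 (10xxxxxx ✓), payload 011001.
Concatenate: 000010011001000011001 = 0x13219 (21 bits → U+13219).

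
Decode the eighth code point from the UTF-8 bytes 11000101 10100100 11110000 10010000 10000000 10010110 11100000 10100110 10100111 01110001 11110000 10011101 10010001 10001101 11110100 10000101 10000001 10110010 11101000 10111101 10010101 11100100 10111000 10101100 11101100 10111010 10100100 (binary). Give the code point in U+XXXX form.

U+4E2C

Offset 0: leading byte 0xC5 = 11000101 → 2-byte char #1 = C5 A4.
Offset 2: leading byte 0xF0 = 11110000 → 4-byte char #2 = F0 90 80 96.
Offset 6: leading byte 0xE0 = 11100000 → 3-byte char #3 = E0 A6 A7.
Offset 9: leading byte 0x71 = 01110001 → 1-byte char #4 = 71.
Offset 10: leading byte 0xF0 = 11110000 → 4-byte char #5 = F0 9D 91 8D.
Offset 14: leading byte 0xF4 = 11110100 → 4-byte char #6 = F4 85 81 B2.
Offset 18: leading byte 0xE8 = 11101000 → 3-byte char #7 = E8 BD 95.
Offset 21: leading byte 0xE4 = 11100100 → 3-byte char #8 = E4 B8 AC.
Leading byte 0xE4 = 11100100 matches 1110xxxx → 3-byte sequence.
Byte 1: 0xE4 = 11100100, payload 0100 (4 bits).
Byte 2: 0xB8 = 10111000 (10xxxxxx ✓), payload 111000.
Byte 3: 0xAC = 10101100 (10xxxxxx ✓), payload 101100.
Concatenate: 0100111000101100 = 0x4E2C (16 bits → U+4E2C).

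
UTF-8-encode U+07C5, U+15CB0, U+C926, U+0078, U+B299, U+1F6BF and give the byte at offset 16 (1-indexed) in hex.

1-indexed offset 16 is 0-indexed offset 15.
U+07C5 → 2-byte form DF 85 at offsets 0–1.
U+15CB0 → 4-byte form F0 95 B2 B0 at offsets 2–5.
U+C926 → 3-byte form EC A4 A6 at offsets 6–8.
U+0078 → 1-byte form 78 at offsets 9–9.
U+B299 → 3-byte form EB 8A 99 at offsets 10–12.
U+1F6BF → 4-byte form F0 9F 9A BF at offsets 13–16.
Offset 15 falls in char 6's range; it's byte 3 of F0 9F 9A BF = 0x9A.

0x9A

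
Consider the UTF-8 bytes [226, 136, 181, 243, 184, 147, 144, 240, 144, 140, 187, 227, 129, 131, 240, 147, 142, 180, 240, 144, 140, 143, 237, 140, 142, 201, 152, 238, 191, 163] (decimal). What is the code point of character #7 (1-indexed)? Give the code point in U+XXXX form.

Offset 0: leading byte 0xE2 = 11100010 → 3-byte char #1 = E2 88 B5.
Offset 3: leading byte 0xF3 = 11110011 → 4-byte char #2 = F3 B8 93 90.
Offset 7: leading byte 0xF0 = 11110000 → 4-byte char #3 = F0 90 8C BB.
Offset 11: leading byte 0xE3 = 11100011 → 3-byte char #4 = E3 81 83.
Offset 14: leading byte 0xF0 = 11110000 → 4-byte char #5 = F0 93 8E B4.
Offset 18: leading byte 0xF0 = 11110000 → 4-byte char #6 = F0 90 8C 8F.
Offset 22: leading byte 0xED = 11101101 → 3-byte char #7 = ED 8C 8E.
Leading byte 0xED = 11101101 matches 1110xxxx → 3-byte sequence.
Byte 1: 0xED = 11101101, payload 1101 (4 bits).
Byte 2: 0x8C = 10001100 (10xxxxxx ✓), payload 001100.
Byte 3: 0x8E = 10001110 (10xxxxxx ✓), payload 001110.
Concatenate: 1101001100001110 = 0xD30E (16 bits → U+D30E).

U+D30E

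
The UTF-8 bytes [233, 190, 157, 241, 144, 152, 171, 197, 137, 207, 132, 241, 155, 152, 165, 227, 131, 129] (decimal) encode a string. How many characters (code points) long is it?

Byte at offset 0: 0xE9 = 11101001 → 3-byte char (#1). Advance 3.
Byte at offset 3: 0xF1 = 11110001 → 4-byte char (#2). Advance 4.
Byte at offset 7: 0xC5 = 11000101 → 2-byte char (#3). Advance 2.
Byte at offset 9: 0xCF = 11001111 → 2-byte char (#4). Advance 2.
Byte at offset 11: 0xF1 = 11110001 → 4-byte char (#5). Advance 4.
Byte at offset 15: 0xE3 = 11100011 → 3-byte char (#6). Advance 3.
Reached end at offset 18 after 6 code points.

6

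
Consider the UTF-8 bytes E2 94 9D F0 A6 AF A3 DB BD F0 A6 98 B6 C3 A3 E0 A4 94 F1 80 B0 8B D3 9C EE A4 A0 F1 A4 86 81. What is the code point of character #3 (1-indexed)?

U+06FD

Offset 0: leading byte 0xE2 = 11100010 → 3-byte char #1 = E2 94 9D.
Offset 3: leading byte 0xF0 = 11110000 → 4-byte char #2 = F0 A6 AF A3.
Offset 7: leading byte 0xDB = 11011011 → 2-byte char #3 = DB BD.
Leading byte 0xDB = 11011011 matches 110xxxxx → 2-byte sequence.
Byte 1: 0xDB = 11011011, payload 11011 (5 bits).
Byte 2: 0xBD = 10111101 (10xxxxxx ✓), payload 111101.
Concatenate: 11011111101 = 0x6FD (11 bits → U+06FD).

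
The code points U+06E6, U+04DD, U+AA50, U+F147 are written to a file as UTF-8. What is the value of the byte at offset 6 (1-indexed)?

1-indexed offset 6 is 0-indexed offset 5.
U+06E6 → 2-byte form DB A6 at offsets 0–1.
U+04DD → 2-byte form D3 9D at offsets 2–3.
U+AA50 → 3-byte form EA A9 90 at offsets 4–6.
Offset 5 falls in char 3's range; it's byte 2 of EA A9 90 = 0xA9.

0xA9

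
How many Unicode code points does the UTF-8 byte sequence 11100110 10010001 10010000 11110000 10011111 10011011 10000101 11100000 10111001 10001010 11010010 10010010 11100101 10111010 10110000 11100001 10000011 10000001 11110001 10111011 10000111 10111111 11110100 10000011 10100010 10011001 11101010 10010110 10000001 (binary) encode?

9

Byte at offset 0: 0xE6 = 11100110 → 3-byte char (#1). Advance 3.
Byte at offset 3: 0xF0 = 11110000 → 4-byte char (#2). Advance 4.
Byte at offset 7: 0xE0 = 11100000 → 3-byte char (#3). Advance 3.
Byte at offset 10: 0xD2 = 11010010 → 2-byte char (#4). Advance 2.
Byte at offset 12: 0xE5 = 11100101 → 3-byte char (#5). Advance 3.
Byte at offset 15: 0xE1 = 11100001 → 3-byte char (#6). Advance 3.
Byte at offset 18: 0xF1 = 11110001 → 4-byte char (#7). Advance 4.
Byte at offset 22: 0xF4 = 11110100 → 4-byte char (#8). Advance 4.
Byte at offset 26: 0xEA = 11101010 → 3-byte char (#9). Advance 3.
Reached end at offset 29 after 9 code points.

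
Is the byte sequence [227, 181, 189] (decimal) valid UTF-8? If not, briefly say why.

Leading byte 0xE3 = 11100011 → 3-byte form.
Continuation bytes 0xB5=10110101, 0xBD=10111101 all match 10xxxxxx.
Decoded value 0x3D7D is ≥ 0x800 (shortest form) and not a surrogate.

valid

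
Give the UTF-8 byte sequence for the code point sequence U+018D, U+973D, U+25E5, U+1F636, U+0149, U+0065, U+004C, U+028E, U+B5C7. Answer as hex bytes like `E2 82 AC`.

C6 8D E9 9C BD E2 97 A5 F0 9F 98 B6 C5 89 65 4C CA 8E EB 97 87

U+018D: 2-byte form → C6 8D.
U+973D: 3-byte form → E9 9C BD.
U+25E5: 3-byte form → E2 97 A5.
U+1F636: 4-byte form → F0 9F 98 B6.
U+0149: 2-byte form → C5 89.
U+0065: 1-byte form → 65.
U+004C: 1-byte form → 4C.
U+028E: 2-byte form → CA 8E.
U+B5C7: 3-byte form → EB 97 87.
Concatenated (21 bytes): C6 8D E9 9C BD E2 97 A5 F0 9F 98 B6 C5 89 65 4C CA 8E EB 97 87.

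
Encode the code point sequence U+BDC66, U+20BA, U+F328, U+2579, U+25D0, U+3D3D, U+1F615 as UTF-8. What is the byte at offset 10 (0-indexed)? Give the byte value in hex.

0xE2

U+BDC66 → 4-byte form F2 BD B1 A6 at offsets 0–3.
U+20BA → 3-byte form E2 82 BA at offsets 4–6.
U+F328 → 3-byte form EF 8C A8 at offsets 7–9.
U+2579 → 3-byte form E2 95 B9 at offsets 10–12.
Offset 10 falls in char 4's range; it's byte 1 of E2 95 B9 = 0xE2.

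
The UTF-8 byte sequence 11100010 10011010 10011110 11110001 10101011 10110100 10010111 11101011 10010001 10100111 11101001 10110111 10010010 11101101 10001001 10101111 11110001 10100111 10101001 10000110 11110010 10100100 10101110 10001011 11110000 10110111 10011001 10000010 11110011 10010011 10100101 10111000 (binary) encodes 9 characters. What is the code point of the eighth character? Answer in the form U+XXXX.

U+37642

Offset 0: leading byte 0xE2 = 11100010 → 3-byte char #1 = E2 9A 9E.
Offset 3: leading byte 0xF1 = 11110001 → 4-byte char #2 = F1 AB B4 97.
Offset 7: leading byte 0xEB = 11101011 → 3-byte char #3 = EB 91 A7.
Offset 10: leading byte 0xE9 = 11101001 → 3-byte char #4 = E9 B7 92.
Offset 13: leading byte 0xED = 11101101 → 3-byte char #5 = ED 89 AF.
Offset 16: leading byte 0xF1 = 11110001 → 4-byte char #6 = F1 A7 A9 86.
Offset 20: leading byte 0xF2 = 11110010 → 4-byte char #7 = F2 A4 AE 8B.
Offset 24: leading byte 0xF0 = 11110000 → 4-byte char #8 = F0 B7 99 82.
Leading byte 0xF0 = 11110000 matches 11110xxx → 4-byte sequence.
Byte 1: 0xF0 = 11110000, payload 000 (3 bits).
Byte 2: 0xB7 = 10110111 (10xxxxxx ✓), payload 110111.
Byte 3: 0x99 = 10011001 (10xxxxxx ✓), payload 011001.
Byte 4: 0x82 = 10000010 (10xxxxxx ✓), payload 000010.
Concatenate: 000110111011001000010 = 0x37642 (21 bits → U+37642).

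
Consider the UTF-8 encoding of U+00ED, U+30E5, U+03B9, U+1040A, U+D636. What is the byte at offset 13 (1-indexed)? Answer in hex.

1-indexed offset 13 is 0-indexed offset 12.
U+00ED → 2-byte form C3 AD at offsets 0–1.
U+30E5 → 3-byte form E3 83 A5 at offsets 2–4.
U+03B9 → 2-byte form CE B9 at offsets 5–6.
U+1040A → 4-byte form F0 90 90 8A at offsets 7–10.
U+D636 → 3-byte form ED 98 B6 at offsets 11–13.
Offset 12 falls in char 5's range; it's byte 2 of ED 98 B6 = 0x98.

0x98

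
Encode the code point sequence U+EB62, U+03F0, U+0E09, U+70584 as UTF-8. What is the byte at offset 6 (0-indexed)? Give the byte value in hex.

0xB8

U+EB62 → 3-byte form EE AD A2 at offsets 0–2.
U+03F0 → 2-byte form CF B0 at offsets 3–4.
U+0E09 → 3-byte form E0 B8 89 at offsets 5–7.
Offset 6 falls in char 3's range; it's byte 2 of E0 B8 89 = 0xB8.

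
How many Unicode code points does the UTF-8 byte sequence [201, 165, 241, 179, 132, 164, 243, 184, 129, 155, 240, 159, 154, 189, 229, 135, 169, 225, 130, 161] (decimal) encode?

6

Byte at offset 0: 0xC9 = 11001001 → 2-byte char (#1). Advance 2.
Byte at offset 2: 0xF1 = 11110001 → 4-byte char (#2). Advance 4.
Byte at offset 6: 0xF3 = 11110011 → 4-byte char (#3). Advance 4.
Byte at offset 10: 0xF0 = 11110000 → 4-byte char (#4). Advance 4.
Byte at offset 14: 0xE5 = 11100101 → 3-byte char (#5). Advance 3.
Byte at offset 17: 0xE1 = 11100001 → 3-byte char (#6). Advance 3.
Reached end at offset 20 after 6 code points.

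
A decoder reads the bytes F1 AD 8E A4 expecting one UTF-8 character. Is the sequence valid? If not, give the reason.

Leading byte 0xF1 = 11110001 → 4-byte form.
Continuation bytes 0xAD=10101101, 0x8E=10001110, 0xA4=10100100 all match 10xxxxxx.
Decoded value 0x6D3A4 is ≥ 0x10000 (shortest form) and not a surrogate.

valid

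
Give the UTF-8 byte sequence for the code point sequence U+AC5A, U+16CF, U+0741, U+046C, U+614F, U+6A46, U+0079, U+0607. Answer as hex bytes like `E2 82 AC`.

U+AC5A: 3-byte form → EA B1 9A.
U+16CF: 3-byte form → E1 9B 8F.
U+0741: 2-byte form → DD 81.
U+046C: 2-byte form → D1 AC.
U+614F: 3-byte form → E6 85 8F.
U+6A46: 3-byte form → E6 A9 86.
U+0079: 1-byte form → 79.
U+0607: 2-byte form → D8 87.
Concatenated (19 bytes): EA B1 9A E1 9B 8F DD 81 D1 AC E6 85 8F E6 A9 86 79 D8 87.

EA B1 9A E1 9B 8F DD 81 D1 AC E6 85 8F E6 A9 86 79 D8 87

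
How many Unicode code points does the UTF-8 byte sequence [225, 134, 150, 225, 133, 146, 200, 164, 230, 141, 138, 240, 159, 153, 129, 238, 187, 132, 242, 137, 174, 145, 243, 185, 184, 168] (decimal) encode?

8

Byte at offset 0: 0xE1 = 11100001 → 3-byte char (#1). Advance 3.
Byte at offset 3: 0xE1 = 11100001 → 3-byte char (#2). Advance 3.
Byte at offset 6: 0xC8 = 11001000 → 2-byte char (#3). Advance 2.
Byte at offset 8: 0xE6 = 11100110 → 3-byte char (#4). Advance 3.
Byte at offset 11: 0xF0 = 11110000 → 4-byte char (#5). Advance 4.
Byte at offset 15: 0xEE = 11101110 → 3-byte char (#6). Advance 3.
Byte at offset 18: 0xF2 = 11110010 → 4-byte char (#7). Advance 4.
Byte at offset 22: 0xF3 = 11110011 → 4-byte char (#8). Advance 4.
Reached end at offset 26 after 8 code points.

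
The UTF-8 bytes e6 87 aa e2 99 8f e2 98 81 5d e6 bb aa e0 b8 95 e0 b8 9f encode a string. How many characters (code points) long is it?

7

Byte at offset 0: 0xE6 = 11100110 → 3-byte char (#1). Advance 3.
Byte at offset 3: 0xE2 = 11100010 → 3-byte char (#2). Advance 3.
Byte at offset 6: 0xE2 = 11100010 → 3-byte char (#3). Advance 3.
Byte at offset 9: 0x5D = 01011101 → 1-byte char (#4). Advance 1.
Byte at offset 10: 0xE6 = 11100110 → 3-byte char (#5). Advance 3.
Byte at offset 13: 0xE0 = 11100000 → 3-byte char (#6). Advance 3.
Byte at offset 16: 0xE0 = 11100000 → 3-byte char (#7). Advance 3.
Reached end at offset 19 after 7 code points.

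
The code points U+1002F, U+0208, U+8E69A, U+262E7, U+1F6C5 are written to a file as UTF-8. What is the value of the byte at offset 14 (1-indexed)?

1-indexed offset 14 is 0-indexed offset 13.
U+1002F → 4-byte form F0 90 80 AF at offsets 0–3.
U+0208 → 2-byte form C8 88 at offsets 4–5.
U+8E69A → 4-byte form F2 8E 9A 9A at offsets 6–9.
U+262E7 → 4-byte form F0 A6 8B A7 at offsets 10–13.
Offset 13 falls in char 4's range; it's byte 4 of F0 A6 8B A7 = 0xA7.

0xA7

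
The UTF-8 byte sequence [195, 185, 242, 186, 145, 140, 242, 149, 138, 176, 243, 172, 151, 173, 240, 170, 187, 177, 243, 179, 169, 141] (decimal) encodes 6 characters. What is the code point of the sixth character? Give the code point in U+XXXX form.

U+F3A4D

Offset 0: leading byte 0xC3 = 11000011 → 2-byte char #1 = C3 B9.
Offset 2: leading byte 0xF2 = 11110010 → 4-byte char #2 = F2 BA 91 8C.
Offset 6: leading byte 0xF2 = 11110010 → 4-byte char #3 = F2 95 8A B0.
Offset 10: leading byte 0xF3 = 11110011 → 4-byte char #4 = F3 AC 97 AD.
Offset 14: leading byte 0xF0 = 11110000 → 4-byte char #5 = F0 AA BB B1.
Offset 18: leading byte 0xF3 = 11110011 → 4-byte char #6 = F3 B3 A9 8D.
Leading byte 0xF3 = 11110011 matches 11110xxx → 4-byte sequence.
Byte 1: 0xF3 = 11110011, payload 011 (3 bits).
Byte 2: 0xB3 = 10110011 (10xxxxxx ✓), payload 110011.
Byte 3: 0xA9 = 10101001 (10xxxxxx ✓), payload 101001.
Byte 4: 0x8D = 10001101 (10xxxxxx ✓), payload 001101.
Concatenate: 011110011101001001101 = 0xF3A4D (21 bits → U+F3A4D).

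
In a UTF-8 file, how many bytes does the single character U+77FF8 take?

U+77FF8 = 0x77FF8. UTF-8 uses 1 byte below 0x80, 2 below 0x800, 3 below 0x10000, 4 up to 0x10FFFF. 0x77FF8 is in U+10000–U+10FFFF → 4 bytes.

4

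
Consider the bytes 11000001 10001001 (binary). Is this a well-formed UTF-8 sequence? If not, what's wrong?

invalid (overlong encoding)

Leading byte 0xC1 = 11000001 → 2-byte form.
Continuation bytes all match 10xxxxxx. Payload decodes to 0x49.
But 0x49 < 0x80, the minimum for a 2-byte sequence — this is an overlong encoding.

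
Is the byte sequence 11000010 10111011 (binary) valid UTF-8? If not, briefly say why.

Leading byte 0xC2 = 11000010 → 2-byte form.
Continuation bytes 0xBB=10111011 all match 10xxxxxx.
Decoded value 0xBB is ≥ 0x80 (shortest form) and not a surrogate.

valid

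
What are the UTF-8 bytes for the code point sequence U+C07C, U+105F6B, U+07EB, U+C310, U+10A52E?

U+C07C: 3-byte form → EC 81 BC.
U+105F6B: 4-byte form → F4 85 BD AB.
U+07EB: 2-byte form → DF AB.
U+C310: 3-byte form → EC 8C 90.
U+10A52E: 4-byte form → F4 8A 94 AE.
Concatenated (16 bytes): EC 81 BC F4 85 BD AB DF AB EC 8C 90 F4 8A 94 AE.

EC 81 BC F4 85 BD AB DF AB EC 8C 90 F4 8A 94 AE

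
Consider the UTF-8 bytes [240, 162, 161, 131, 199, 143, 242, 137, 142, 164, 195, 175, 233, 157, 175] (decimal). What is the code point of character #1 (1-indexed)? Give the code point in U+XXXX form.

Offset 0: leading byte 0xF0 = 11110000 → 4-byte char #1 = F0 A2 A1 83.
Leading byte 0xF0 = 11110000 matches 11110xxx → 4-byte sequence.
Byte 1: 0xF0 = 11110000, payload 000 (3 bits).
Byte 2: 0xA2 = 10100010 (10xxxxxx ✓), payload 100010.
Byte 3: 0xA1 = 10100001 (10xxxxxx ✓), payload 100001.
Byte 4: 0x83 = 10000011 (10xxxxxx ✓), payload 000011.
Concatenate: 000100010100001000011 = 0x22843 (21 bits → U+22843).

U+22843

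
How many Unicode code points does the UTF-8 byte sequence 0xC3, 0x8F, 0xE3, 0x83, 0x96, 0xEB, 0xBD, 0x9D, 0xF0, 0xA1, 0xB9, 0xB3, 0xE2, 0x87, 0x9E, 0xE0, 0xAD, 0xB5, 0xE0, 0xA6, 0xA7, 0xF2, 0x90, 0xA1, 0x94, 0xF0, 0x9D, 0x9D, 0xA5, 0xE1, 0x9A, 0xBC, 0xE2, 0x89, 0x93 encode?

11

Byte at offset 0: 0xC3 = 11000011 → 2-byte char (#1). Advance 2.
Byte at offset 2: 0xE3 = 11100011 → 3-byte char (#2). Advance 3.
Byte at offset 5: 0xEB = 11101011 → 3-byte char (#3). Advance 3.
Byte at offset 8: 0xF0 = 11110000 → 4-byte char (#4). Advance 4.
Byte at offset 12: 0xE2 = 11100010 → 3-byte char (#5). Advance 3.
Byte at offset 15: 0xE0 = 11100000 → 3-byte char (#6). Advance 3.
Byte at offset 18: 0xE0 = 11100000 → 3-byte char (#7). Advance 3.
Byte at offset 21: 0xF2 = 11110010 → 4-byte char (#8). Advance 4.
Byte at offset 25: 0xF0 = 11110000 → 4-byte char (#9). Advance 4.
Byte at offset 29: 0xE1 = 11100001 → 3-byte char (#10). Advance 3.
Byte at offset 32: 0xE2 = 11100010 → 3-byte char (#11). Advance 3.
Reached end at offset 35 after 11 code points.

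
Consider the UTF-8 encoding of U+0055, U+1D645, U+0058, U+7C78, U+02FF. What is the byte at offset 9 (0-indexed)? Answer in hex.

U+0055 → 1-byte form 55 at offsets 0–0.
U+1D645 → 4-byte form F0 9D 99 85 at offsets 1–4.
U+0058 → 1-byte form 58 at offsets 5–5.
U+7C78 → 3-byte form E7 B1 B8 at offsets 6–8.
U+02FF → 2-byte form CB BF at offsets 9–10.
Offset 9 falls in char 5's range; it's byte 1 of CB BF = 0xCB.

0xCB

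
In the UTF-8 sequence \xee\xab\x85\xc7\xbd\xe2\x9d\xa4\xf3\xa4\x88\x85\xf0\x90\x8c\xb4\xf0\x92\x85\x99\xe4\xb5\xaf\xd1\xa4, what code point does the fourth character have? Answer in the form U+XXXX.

Offset 0: leading byte 0xEE = 11101110 → 3-byte char #1 = EE AB 85.
Offset 3: leading byte 0xC7 = 11000111 → 2-byte char #2 = C7 BD.
Offset 5: leading byte 0xE2 = 11100010 → 3-byte char #3 = E2 9D A4.
Offset 8: leading byte 0xF3 = 11110011 → 4-byte char #4 = F3 A4 88 85.
Leading byte 0xF3 = 11110011 matches 11110xxx → 4-byte sequence.
Byte 1: 0xF3 = 11110011, payload 011 (3 bits).
Byte 2: 0xA4 = 10100100 (10xxxxxx ✓), payload 100100.
Byte 3: 0x88 = 10001000 (10xxxxxx ✓), payload 001000.
Byte 4: 0x85 = 10000101 (10xxxxxx ✓), payload 000101.
Concatenate: 011100100001000000101 = 0xE4205 (21 bits → U+E4205).

U+E4205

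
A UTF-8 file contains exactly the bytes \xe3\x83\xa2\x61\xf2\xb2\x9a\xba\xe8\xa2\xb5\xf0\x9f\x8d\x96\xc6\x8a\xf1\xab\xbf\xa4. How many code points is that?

Byte at offset 0: 0xE3 = 11100011 → 3-byte char (#1). Advance 3.
Byte at offset 3: 0x61 = 01100001 → 1-byte char (#2). Advance 1.
Byte at offset 4: 0xF2 = 11110010 → 4-byte char (#3). Advance 4.
Byte at offset 8: 0xE8 = 11101000 → 3-byte char (#4). Advance 3.
Byte at offset 11: 0xF0 = 11110000 → 4-byte char (#5). Advance 4.
Byte at offset 15: 0xC6 = 11000110 → 2-byte char (#6). Advance 2.
Byte at offset 17: 0xF1 = 11110001 → 4-byte char (#7). Advance 4.
Reached end at offset 21 after 7 code points.

7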